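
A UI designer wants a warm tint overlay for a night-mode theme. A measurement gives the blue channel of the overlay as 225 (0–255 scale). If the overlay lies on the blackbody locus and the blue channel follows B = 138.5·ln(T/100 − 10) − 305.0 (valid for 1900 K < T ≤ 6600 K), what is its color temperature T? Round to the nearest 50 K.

ln(t − 10) = (225 + 305.0) / 138.5 = 3.8267.
t − 10 = e^3.8267 = 45.911, so t = 55.911.
T = 100·t = 5591 K → 5600 K to the nearest 50 K.

5600 K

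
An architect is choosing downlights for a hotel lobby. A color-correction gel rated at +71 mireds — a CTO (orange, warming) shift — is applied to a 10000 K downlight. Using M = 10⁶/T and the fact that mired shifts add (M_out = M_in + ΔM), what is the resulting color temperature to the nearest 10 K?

5850 K

M_in = 10⁶/10000 = 100.00 mireds.
M_out = 100.00 + (+71) = 171.00 mireds.
T_out = 10⁶/171.00 = 5848.0 K → 5850 K.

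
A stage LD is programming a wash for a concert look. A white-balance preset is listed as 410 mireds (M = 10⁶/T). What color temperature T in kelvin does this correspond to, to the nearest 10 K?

2440 K

T = 10⁶ / 410 = 2439.02 K → 2440 K.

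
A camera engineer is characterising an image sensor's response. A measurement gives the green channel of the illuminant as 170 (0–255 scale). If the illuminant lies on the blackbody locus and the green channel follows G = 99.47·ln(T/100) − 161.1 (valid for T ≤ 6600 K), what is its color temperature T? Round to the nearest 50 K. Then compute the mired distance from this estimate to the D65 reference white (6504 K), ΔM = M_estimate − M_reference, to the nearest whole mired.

ln t = (170 + 161.1) / 99.47 = 3.3286.
t = e^3.3286 = 27.900.
T = 100·t = 2790 K → 2800 K to the nearest 50 K.
M_estimate = 10⁶/2800 = 357.14; M_reference = 10⁶/6504 = 153.75.
ΔM = 357.14 − 153.75 = 203.39 → +203 mireds.

+203 mireds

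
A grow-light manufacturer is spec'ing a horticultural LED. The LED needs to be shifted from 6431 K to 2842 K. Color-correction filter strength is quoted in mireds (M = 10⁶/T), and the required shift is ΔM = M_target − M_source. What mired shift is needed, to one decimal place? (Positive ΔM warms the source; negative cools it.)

M_source = 10⁶/6431 = 155.497; M_target = 10⁶/2842 = 351.865.
ΔM = 351.865 − 155.497 = 196.368 → +196.4 mireds, a warming shift.

+196.4 mireds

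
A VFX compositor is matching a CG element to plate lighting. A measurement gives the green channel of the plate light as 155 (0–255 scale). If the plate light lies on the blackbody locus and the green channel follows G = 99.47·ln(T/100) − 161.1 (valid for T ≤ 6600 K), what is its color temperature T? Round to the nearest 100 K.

ln t = (155 + 161.1) / 99.47 = 3.1778.
t = e^3.1778 = 23.995.
T = 100·t = 2399 K → 2400 K to the nearest 100 K.

2400 K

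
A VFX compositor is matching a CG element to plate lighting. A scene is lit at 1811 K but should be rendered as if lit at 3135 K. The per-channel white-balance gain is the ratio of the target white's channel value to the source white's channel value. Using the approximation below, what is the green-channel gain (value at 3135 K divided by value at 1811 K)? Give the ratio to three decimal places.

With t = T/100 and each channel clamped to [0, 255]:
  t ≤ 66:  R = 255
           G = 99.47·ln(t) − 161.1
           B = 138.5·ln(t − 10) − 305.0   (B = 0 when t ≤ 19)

1.430

At 1811 K (t = 18.11):
  G = 99.47·ln 18.11 − 161.1 = 99.47·2.8965 − 161.1 = 127.011.
At 3135 K (t = 31.35):
  G = 99.47·ln 31.35 − 161.1 = 99.47·3.4452 − 161.1 = 181.595.
Gain = 181.595 / 127.011 = 1.4298 → 1.430.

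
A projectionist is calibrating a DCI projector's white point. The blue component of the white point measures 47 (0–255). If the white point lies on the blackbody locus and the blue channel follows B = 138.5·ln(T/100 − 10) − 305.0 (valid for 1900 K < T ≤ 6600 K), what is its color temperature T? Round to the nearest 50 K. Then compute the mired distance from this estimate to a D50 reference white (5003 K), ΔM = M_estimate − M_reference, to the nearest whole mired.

ln(t − 10) = (47 + 305.0) / 138.5 = 2.5415.
t − 10 = e^2.5415 = 12.699, so t = 22.699.
T = 100·t = 2270 K → 2250 K to the nearest 50 K.
M_estimate = 10⁶/2250 = 444.44; M_reference = 10⁶/5003 = 199.88.
ΔM = 444.44 − 199.88 = 244.56 → +245 mireds.

+245 mireds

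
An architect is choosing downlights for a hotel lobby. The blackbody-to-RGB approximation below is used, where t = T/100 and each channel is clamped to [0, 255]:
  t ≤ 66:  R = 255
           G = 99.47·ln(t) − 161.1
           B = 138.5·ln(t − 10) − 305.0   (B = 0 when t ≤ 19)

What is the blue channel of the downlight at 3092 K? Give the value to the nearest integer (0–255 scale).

t = 3092/100 = 30.92; the t ≤ 66 branch applies.
B = 138.5·ln(30.92 − 10) − 305.0 = 138.5·ln 20.92 − 305.0 = 138.5·3.0407 − 305.0 = 116.138.
Rounded: 116.

116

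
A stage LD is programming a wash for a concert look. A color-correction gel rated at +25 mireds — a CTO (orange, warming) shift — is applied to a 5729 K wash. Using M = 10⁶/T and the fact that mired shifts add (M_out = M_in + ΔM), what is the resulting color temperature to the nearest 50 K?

5000 K

M_in = 10⁶/5729 = 174.55 mireds.
M_out = 174.55 + (+25) = 199.55 mireds.
T_out = 10⁶/199.55 = 5011.3 K → 5000 K.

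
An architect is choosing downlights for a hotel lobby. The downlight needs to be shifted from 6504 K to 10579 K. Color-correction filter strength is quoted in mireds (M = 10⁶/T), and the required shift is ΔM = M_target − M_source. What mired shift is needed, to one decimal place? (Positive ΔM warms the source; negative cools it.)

M_source = 10⁶/6504 = 153.752; M_target = 10⁶/10579 = 94.527.
ΔM = 94.527 − 153.752 = -59.225 → -59.2 mireds, a cooling shift.

-59.2 mireds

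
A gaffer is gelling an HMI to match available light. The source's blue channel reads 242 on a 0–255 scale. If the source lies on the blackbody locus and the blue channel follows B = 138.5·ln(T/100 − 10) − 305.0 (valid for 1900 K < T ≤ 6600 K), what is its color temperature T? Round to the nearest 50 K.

ln(t − 10) = (242 + 305.0) / 138.5 = 3.9495.
t − 10 = e^3.9495 = 51.907, so t = 61.907.
T = 100·t = 6191 K → 6200 K to the nearest 50 K.

6200 K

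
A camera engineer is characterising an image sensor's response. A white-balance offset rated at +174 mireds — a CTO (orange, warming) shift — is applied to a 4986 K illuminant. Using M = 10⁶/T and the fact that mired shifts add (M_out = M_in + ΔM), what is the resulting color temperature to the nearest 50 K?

2650 K

M_in = 10⁶/4986 = 200.56 mireds.
M_out = 200.56 + (+174) = 374.56 mireds.
T_out = 10⁶/374.56 = 2669.8 K → 2650 K.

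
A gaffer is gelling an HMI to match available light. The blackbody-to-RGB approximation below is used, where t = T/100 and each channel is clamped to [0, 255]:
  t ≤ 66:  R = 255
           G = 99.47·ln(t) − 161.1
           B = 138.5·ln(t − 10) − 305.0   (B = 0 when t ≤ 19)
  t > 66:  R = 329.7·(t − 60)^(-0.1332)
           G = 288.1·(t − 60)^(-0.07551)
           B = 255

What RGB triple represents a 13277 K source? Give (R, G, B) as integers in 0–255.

t = 13277/100 = 132.77; the t > 66 branch applies.
R = 329.7·(132.77 − 60)^(-0.1332) = 329.7·72.77^(-0.1332) = 329.7·0.56492 = 186.255.
G = 288.1·(132.77 − 60)^(-0.07551) = 288.1·72.77^(-0.07551) = 288.1·0.72344 = 208.424.
B = 255 by definition for t > 66.
Rounded: (186, 208, 255).

(186, 208, 255)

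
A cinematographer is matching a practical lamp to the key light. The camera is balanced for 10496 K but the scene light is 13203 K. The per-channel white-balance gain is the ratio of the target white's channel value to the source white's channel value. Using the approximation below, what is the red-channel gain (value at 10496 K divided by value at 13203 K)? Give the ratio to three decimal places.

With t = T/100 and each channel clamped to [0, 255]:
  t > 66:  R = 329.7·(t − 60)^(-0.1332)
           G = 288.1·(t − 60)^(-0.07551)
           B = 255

At 13203 K (t = 132.03):
  R = 329.7·(132.03 − 60)^(-0.1332) = 329.7·72.03^(-0.1332) = 329.7·0.56569 = 186.508.
At 10496 K (t = 104.96):
  R = 329.7·(104.96 − 60)^(-0.1332) = 329.7·44.96^(-0.1332) = 329.7·0.60234 = 198.592.
Gain = 198.592 / 186.508 = 1.0648 → 1.065.

1.065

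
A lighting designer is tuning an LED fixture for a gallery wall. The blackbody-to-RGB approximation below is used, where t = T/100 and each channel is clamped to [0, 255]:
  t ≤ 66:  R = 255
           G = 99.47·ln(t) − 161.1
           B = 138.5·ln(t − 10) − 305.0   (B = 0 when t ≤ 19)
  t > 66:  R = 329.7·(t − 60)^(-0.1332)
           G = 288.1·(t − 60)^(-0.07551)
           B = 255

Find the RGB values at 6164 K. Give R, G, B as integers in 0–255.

t = 6164/100 = 61.64; the t ≤ 66 branch applies.
R = 255 by definition for t ≤ 66.
G = 99.47·ln 61.64 − 161.1 = 99.47·4.1213 − 161.1 = 248.847.
B = 138.5·ln(61.64 − 10) − 305.0 = 138.5·ln 51.64 − 305.0 = 138.5·3.9443 − 305.0 = 241.285.
Rounded: (255, 249, 241).

R=255, G=249, B=241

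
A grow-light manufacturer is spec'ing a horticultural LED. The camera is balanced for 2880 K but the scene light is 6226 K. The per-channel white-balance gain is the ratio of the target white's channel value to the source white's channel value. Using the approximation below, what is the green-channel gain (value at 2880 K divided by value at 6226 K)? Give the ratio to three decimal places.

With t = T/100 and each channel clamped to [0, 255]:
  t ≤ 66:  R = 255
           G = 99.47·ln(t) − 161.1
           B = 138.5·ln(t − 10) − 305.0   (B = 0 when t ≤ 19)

At 6226 K (t = 62.26):
  G = 99.47·ln 62.26 − 161.1 = 99.47·4.1313 − 161.1 = 249.842.
At 2880 K (t = 28.8):
  G = 99.47·ln 28.8 − 161.1 = 99.47·3.3604 − 161.1 = 173.157.
Gain = 173.157 / 249.842 = 0.6931 → 0.693.

0.693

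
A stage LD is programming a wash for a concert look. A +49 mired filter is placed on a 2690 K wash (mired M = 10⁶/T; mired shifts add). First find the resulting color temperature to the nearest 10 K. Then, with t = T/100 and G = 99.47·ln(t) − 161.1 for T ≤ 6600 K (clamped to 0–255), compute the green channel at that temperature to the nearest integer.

M_in = 10⁶/2690 = 371.75; M_out = 371.75 + (+49) = 420.75.
T_out = 10⁶/420.75 = 2376.7 K → 2380 K; t = 23.8.
G = 99.47·ln 23.8 − 161.1 = 99.47·3.1697 − 161.1 = 154.189.
Rounded: 154.

154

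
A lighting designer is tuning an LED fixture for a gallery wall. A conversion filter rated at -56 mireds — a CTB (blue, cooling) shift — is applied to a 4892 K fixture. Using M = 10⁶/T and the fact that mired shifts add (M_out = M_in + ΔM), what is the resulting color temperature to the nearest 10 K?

6740 K

M_in = 10⁶/4892 = 204.42 mireds.
M_out = 204.42 + (-56) = 148.42 mireds.
T_out = 10⁶/148.42 = 6737.8 K → 6740 K.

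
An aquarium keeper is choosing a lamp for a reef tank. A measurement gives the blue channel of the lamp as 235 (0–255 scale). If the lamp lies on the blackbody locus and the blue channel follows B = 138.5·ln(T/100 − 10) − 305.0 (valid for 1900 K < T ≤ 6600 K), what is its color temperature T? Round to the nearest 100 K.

ln(t − 10) = (235 + 305.0) / 138.5 = 3.8989.
t − 10 = e^3.8989 = 49.349, so t = 59.349.
T = 100·t = 5935 K → 5900 K to the nearest 100 K.

5900 K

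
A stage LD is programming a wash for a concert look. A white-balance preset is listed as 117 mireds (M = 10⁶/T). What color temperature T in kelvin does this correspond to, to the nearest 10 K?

8550 K

T = 10⁶ / 117 = 8547.01 K → 8550 K.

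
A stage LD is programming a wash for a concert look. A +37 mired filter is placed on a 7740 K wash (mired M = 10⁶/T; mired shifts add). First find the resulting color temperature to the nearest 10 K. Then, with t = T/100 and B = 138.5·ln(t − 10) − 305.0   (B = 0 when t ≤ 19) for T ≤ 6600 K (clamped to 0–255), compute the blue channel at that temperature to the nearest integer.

237

M_in = 10⁶/7740 = 129.20; M_out = 129.20 + (+37) = 166.20.
T_out = 10⁶/166.20 = 6016.9 K → 6020 K; t = 60.2.
B = 138.5·ln(60.2 − 10) − 305.0 = 138.5·ln 50.2 − 305.0 = 138.5·3.9160 − 305.0 = 237.368.
Rounded: 237.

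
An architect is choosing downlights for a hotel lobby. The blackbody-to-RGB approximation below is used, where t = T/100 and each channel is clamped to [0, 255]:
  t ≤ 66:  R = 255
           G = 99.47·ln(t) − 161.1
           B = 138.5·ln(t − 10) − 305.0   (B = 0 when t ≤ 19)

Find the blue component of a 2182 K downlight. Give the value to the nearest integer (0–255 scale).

37

t = 2182/100 = 21.82; the t ≤ 66 branch applies.
B = 138.5·ln(21.82 − 10) − 305.0 = 138.5·ln 11.82 − 305.0 = 138.5·2.4698 − 305.0 = 37.066.
Rounded: 37.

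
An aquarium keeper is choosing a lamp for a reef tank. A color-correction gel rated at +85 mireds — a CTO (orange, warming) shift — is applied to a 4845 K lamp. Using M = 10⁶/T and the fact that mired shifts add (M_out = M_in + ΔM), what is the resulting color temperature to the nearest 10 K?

3430 K

M_in = 10⁶/4845 = 206.40 mireds.
M_out = 206.40 + (+85) = 291.40 mireds.
T_out = 10⁶/291.40 = 3431.7 K → 3430 K.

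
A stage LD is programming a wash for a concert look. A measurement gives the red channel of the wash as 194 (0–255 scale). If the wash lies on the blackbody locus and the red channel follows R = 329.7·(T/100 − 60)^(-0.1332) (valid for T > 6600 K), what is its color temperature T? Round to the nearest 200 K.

(t − 60)^(-0.1332) = 194/329.7 = 0.58841.
t − 60 = 0.58841^(1/-0.1332) = 0.58841^(-7.508) = 53.593, so t = 113.593.
T = 100·t = 11359 K → 11400 K to the nearest 200 K.

11400 K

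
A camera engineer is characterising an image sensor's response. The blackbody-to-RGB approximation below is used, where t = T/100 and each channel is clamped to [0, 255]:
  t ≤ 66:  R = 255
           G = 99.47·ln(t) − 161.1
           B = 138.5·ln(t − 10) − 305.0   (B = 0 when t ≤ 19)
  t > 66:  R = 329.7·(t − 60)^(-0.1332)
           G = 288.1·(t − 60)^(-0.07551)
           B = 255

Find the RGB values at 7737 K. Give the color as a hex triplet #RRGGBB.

t = 7737/100 = 77.37; the t > 66 branch applies.
R = 329.7·(77.37 − 60)^(-0.1332) = 329.7·17.37^(-0.1332) = 329.7·0.68369 = 225.412.
G = 288.1·(77.37 − 60)^(-0.07551) = 288.1·17.37^(-0.07551) = 288.1·0.80609 = 232.234.
B = 255 by definition for t > 66.
Rounded: (225, 232, 255).
In hex: #E1E8FF.

#E1E8FF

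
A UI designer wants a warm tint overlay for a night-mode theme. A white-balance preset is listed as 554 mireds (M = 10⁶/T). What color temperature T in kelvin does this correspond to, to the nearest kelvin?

1805 K

T = 10⁶ / 554 = 1805.05 K → 1805 K.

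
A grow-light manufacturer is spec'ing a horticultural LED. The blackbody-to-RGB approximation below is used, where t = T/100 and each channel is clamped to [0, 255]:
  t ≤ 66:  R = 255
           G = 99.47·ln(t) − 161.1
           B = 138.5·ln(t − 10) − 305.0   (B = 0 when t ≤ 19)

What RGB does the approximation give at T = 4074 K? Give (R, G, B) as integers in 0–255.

(255, 208, 169)

t = 4074/100 = 40.74; the t ≤ 66 branch applies.
R = 255 by definition for t ≤ 66.
G = 99.47·ln 40.74 − 161.1 = 99.47·3.7072 − 161.1 = 207.656.
B = 138.5·ln(40.74 − 10) − 305.0 = 138.5·ln 30.74 − 305.0 = 138.5·3.4256 − 305.0 = 169.441.
Rounded: (255, 208, 169).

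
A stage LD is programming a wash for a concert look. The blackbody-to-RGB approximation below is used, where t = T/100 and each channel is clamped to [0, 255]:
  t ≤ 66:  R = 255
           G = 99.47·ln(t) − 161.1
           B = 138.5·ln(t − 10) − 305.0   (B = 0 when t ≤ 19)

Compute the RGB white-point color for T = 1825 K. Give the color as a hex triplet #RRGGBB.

#FF8000

t = 1825/100 = 18.25; the t ≤ 66 branch applies.
R = 255 by definition for t ≤ 66.
G = 99.47·ln 18.25 − 161.1 = 99.47·2.9042 − 161.1 = 127.777.
t = 18.25 ≤ 19, so B = 0.
Rounded: (255, 128, 0).
In hex: #FF8000.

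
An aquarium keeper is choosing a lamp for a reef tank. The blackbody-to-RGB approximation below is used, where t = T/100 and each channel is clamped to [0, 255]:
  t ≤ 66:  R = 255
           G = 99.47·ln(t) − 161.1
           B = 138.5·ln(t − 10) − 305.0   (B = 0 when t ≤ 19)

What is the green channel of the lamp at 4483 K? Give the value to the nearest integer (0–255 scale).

t = 4483/100 = 44.83; the t ≤ 66 branch applies.
G = 99.47·ln 44.83 − 161.1 = 99.47·3.8029 − 161.1 = 217.172.
Rounded: 217.

217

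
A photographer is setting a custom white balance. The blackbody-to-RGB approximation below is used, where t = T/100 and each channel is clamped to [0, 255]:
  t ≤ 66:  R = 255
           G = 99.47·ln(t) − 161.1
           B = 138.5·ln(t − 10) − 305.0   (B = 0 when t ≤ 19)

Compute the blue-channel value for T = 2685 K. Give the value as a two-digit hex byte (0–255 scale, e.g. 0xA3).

0x56

t = 2685/100 = 26.85; the t ≤ 66 branch applies.
B = 138.5·ln(26.85 − 10) − 305.0 = 138.5·ln 16.85 − 305.0 = 138.5·2.8244 − 305.0 = 86.173.
Rounded: 86; in hex, 0x56.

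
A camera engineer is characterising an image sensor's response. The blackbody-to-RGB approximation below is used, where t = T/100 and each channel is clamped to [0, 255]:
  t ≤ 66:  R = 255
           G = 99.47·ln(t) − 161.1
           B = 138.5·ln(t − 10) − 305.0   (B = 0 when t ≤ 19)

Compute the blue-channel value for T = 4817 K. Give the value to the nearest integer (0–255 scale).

199

t = 4817/100 = 48.17; the t ≤ 66 branch applies.
B = 138.5·ln(48.17 − 10) − 305.0 = 138.5·ln 38.17 − 305.0 = 138.5·3.6420 − 305.0 = 199.424.
Rounded: 199.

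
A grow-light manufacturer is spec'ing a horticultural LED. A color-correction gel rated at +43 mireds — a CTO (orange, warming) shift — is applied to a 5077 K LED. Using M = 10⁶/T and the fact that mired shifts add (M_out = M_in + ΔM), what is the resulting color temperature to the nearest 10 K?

M_in = 10⁶/5077 = 196.97 mireds.
M_out = 196.97 + (+43) = 239.97 mireds.
T_out = 10⁶/239.97 = 4167.2 K → 4170 K.

4170 K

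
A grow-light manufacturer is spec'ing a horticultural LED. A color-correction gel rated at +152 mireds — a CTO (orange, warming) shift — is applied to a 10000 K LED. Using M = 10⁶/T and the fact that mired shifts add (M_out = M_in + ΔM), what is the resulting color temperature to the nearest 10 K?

M_in = 10⁶/10000 = 100.00 mireds.
M_out = 100.00 + (+152) = 252.00 mireds.
T_out = 10⁶/252.00 = 3968.3 K → 3970 K.

3970 K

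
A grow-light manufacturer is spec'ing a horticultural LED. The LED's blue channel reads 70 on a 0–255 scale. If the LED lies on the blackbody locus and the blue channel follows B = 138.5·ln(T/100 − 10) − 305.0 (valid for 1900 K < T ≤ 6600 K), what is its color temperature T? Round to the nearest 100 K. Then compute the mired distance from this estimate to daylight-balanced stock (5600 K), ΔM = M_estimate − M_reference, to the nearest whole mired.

ln(t − 10) = (70 + 305.0) / 138.5 = 2.7076.
t − 10 = e^2.7076 = 14.993, so t = 24.993.
T = 100·t = 2499 K → 2500 K to the nearest 100 K.
M_estimate = 10⁶/2500 = 400.00; M_reference = 10⁶/5600 = 178.57.
ΔM = 400.00 − 178.57 = 221.43 → +221 mireds.

+221 mireds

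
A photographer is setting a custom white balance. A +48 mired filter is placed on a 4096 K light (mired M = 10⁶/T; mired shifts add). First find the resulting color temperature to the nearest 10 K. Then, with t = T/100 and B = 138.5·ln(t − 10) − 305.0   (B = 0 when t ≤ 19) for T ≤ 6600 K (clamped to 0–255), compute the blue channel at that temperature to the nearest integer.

136

M_in = 10⁶/4096 = 244.14; M_out = 244.14 + (+48) = 292.14.
T_out = 10⁶/292.14 = 3423.0 K → 3420 K; t = 34.2.
B = 138.5·ln(34.2 − 10) − 305.0 = 138.5·ln 24.2 − 305.0 = 138.5·3.1864 − 305.0 = 136.310.
Rounded: 136.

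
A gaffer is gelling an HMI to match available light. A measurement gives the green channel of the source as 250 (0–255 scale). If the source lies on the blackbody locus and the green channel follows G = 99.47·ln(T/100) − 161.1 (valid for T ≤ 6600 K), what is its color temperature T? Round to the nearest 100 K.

6200 K

ln t = (250 + 161.1) / 99.47 = 4.1329.
t = e^4.1329 = 62.359.
T = 100·t = 6236 K → 6200 K to the nearest 100 K.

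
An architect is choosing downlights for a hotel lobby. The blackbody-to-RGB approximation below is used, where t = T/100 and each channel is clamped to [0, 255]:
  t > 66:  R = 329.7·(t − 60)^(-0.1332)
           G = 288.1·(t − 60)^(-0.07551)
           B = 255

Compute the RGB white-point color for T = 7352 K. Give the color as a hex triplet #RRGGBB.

t = 7352/100 = 73.52; the t > 66 branch applies.
R = 329.7·(73.52 − 60)^(-0.1332) = 329.7·13.52^(-0.1332) = 329.7·0.70689 = 233.063.
G = 288.1·(73.52 − 60)^(-0.07551) = 288.1·13.52^(-0.07551) = 288.1·0.82149 = 236.670.
B = 255 by definition for t > 66.
Rounded: (233, 237, 255).
In hex: #E9EDFF.

#E9EDFF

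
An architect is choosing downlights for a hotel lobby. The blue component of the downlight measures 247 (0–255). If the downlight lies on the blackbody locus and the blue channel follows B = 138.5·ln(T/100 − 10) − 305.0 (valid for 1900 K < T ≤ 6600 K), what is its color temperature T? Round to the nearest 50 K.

ln(t − 10) = (247 + 305.0) / 138.5 = 3.9856.
t − 10 = e^3.9856 = 53.815, so t = 63.815.
T = 100·t = 6382 K → 6400 K to the nearest 50 K.

6400 K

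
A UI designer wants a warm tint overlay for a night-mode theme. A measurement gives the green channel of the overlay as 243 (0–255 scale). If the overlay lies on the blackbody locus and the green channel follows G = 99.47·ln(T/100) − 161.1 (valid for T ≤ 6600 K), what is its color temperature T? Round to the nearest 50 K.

ln t = (243 + 161.1) / 99.47 = 4.0625.
t = e^4.0625 = 58.121.
T = 100·t = 5812 K → 5800 K to the nearest 50 K.

5800 K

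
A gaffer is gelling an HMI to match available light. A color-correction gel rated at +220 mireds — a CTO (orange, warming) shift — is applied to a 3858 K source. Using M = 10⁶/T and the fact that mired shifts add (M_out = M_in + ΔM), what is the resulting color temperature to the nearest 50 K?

M_in = 10⁶/3858 = 259.20 mireds.
M_out = 259.20 + (+220) = 479.20 mireds.
T_out = 10⁶/479.20 = 2086.8 K → 2100 K.

2100 K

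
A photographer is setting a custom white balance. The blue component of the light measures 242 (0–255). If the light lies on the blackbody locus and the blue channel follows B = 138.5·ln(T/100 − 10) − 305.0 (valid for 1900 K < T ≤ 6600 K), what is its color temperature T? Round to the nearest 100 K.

ln(t − 10) = (242 + 305.0) / 138.5 = 3.9495.
t − 10 = e^3.9495 = 51.907, so t = 61.907.
T = 100·t = 6191 K → 6200 K to the nearest 100 K.

6200 K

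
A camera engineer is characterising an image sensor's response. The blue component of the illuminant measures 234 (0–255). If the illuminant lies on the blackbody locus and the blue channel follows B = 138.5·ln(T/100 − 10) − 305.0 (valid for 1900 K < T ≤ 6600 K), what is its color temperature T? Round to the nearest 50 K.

ln(t − 10) = (234 + 305.0) / 138.5 = 3.8917.
t − 10 = e^3.8917 = 48.994, so t = 58.994.
T = 100·t = 5899 K → 5900 K to the nearest 50 K.

5900 K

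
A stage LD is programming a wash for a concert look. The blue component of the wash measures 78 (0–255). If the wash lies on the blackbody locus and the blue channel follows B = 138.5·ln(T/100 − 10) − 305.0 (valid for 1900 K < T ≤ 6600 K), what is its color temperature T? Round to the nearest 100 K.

2600 K

ln(t − 10) = (78 + 305.0) / 138.5 = 2.7653.
t − 10 = e^2.7653 = 15.884, so t = 25.884.
T = 100·t = 2588 K → 2600 K to the nearest 100 K.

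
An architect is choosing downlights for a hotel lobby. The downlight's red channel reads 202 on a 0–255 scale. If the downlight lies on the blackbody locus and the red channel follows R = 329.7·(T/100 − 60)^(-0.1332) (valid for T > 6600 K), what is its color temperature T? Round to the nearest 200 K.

(t − 60)^(-0.1332) = 202/329.7 = 0.61268.
t − 60 = 0.61268^(1/-0.1332) = 0.61268^(-7.508) = 39.569, so t = 99.569.
T = 100·t = 9957 K → 10000 K to the nearest 200 K.

10000 K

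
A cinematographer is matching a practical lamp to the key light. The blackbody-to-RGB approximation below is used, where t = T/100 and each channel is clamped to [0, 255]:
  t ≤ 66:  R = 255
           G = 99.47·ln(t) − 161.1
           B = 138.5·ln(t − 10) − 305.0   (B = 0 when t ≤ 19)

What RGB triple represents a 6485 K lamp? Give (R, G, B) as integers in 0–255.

(255, 254, 250)

t = 6485/100 = 64.85; the t ≤ 66 branch applies.
R = 255 by definition for t ≤ 66.
G = 99.47·ln 64.85 − 161.1 = 99.47·4.1721 − 161.1 = 253.896.
B = 138.5·ln(64.85 − 10) − 305.0 = 138.5·ln 54.85 − 305.0 = 138.5·4.0046 − 305.0 = 249.637.
Rounded: (255, 254, 250).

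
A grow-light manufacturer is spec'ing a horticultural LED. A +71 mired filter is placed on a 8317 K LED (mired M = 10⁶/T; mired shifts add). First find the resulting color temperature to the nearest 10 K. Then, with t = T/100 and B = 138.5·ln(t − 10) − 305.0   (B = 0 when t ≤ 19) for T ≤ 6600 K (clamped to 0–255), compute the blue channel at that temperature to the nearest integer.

214

M_in = 10⁶/8317 = 120.24; M_out = 120.24 + (+71) = 191.24.
T_out = 10⁶/191.24 = 5229.2 K → 5230 K; t = 52.3.
B = 138.5·ln(52.3 − 10) − 305.0 = 138.5·ln 42.3 − 305.0 = 138.5·3.7448 − 305.0 = 213.653.
Rounded: 214.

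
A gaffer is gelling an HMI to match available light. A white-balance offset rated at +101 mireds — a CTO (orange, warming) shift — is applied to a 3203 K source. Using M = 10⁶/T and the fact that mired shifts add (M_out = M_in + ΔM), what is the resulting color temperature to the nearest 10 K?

M_in = 10⁶/3203 = 312.21 mireds.
M_out = 312.21 + (+101) = 413.21 mireds.
T_out = 10⁶/413.21 = 2420.1 K → 2420 K.

2420 K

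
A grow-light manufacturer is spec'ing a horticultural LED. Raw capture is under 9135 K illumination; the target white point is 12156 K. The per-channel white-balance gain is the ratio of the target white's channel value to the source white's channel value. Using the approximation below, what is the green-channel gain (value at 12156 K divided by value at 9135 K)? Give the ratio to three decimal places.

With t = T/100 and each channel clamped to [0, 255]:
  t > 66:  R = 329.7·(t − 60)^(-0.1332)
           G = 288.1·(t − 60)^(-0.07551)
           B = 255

At 9135 K (t = 91.35):
  G = 288.1·(91.35 − 60)^(-0.07551) = 288.1·31.35^(-0.07551) = 288.1·0.77094 = 222.107.
At 12156 K (t = 121.56):
  G = 288.1·(121.56 − 60)^(-0.07551) = 288.1·61.56^(-0.07551) = 288.1·0.73264 = 211.073.
Gain = 211.073 / 222.107 = 0.9503 → 0.950.

0.950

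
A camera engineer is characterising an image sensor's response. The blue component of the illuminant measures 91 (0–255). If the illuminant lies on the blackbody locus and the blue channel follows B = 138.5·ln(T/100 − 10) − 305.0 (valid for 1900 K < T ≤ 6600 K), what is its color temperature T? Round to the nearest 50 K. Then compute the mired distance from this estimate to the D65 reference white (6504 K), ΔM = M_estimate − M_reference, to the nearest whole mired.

ln(t − 10) = (91 + 305.0) / 138.5 = 2.8592.
t − 10 = e^2.8592 = 17.448, so t = 27.448.
T = 100·t = 2745 K → 2750 K to the nearest 50 K.
M_estimate = 10⁶/2750 = 363.64; M_reference = 10⁶/6504 = 153.75.
ΔM = 363.64 − 153.75 = 209.88 → +210 mireds.

+210 mireds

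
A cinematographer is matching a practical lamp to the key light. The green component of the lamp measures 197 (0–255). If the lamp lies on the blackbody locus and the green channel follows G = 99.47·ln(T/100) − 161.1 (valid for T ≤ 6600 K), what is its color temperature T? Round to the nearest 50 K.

ln t = (197 + 161.1) / 99.47 = 3.6001.
t = e^3.6001 = 36.601.
T = 100·t = 3660 K → 3650 K to the nearest 50 K.

3650 K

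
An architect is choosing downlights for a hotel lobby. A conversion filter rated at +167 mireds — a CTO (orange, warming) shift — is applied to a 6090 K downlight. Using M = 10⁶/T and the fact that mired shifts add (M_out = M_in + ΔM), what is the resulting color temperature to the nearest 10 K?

3020 K

M_in = 10⁶/6090 = 164.20 mireds.
M_out = 164.20 + (+167) = 331.20 mireds.
T_out = 10⁶/331.20 = 3019.3 K → 3020 K.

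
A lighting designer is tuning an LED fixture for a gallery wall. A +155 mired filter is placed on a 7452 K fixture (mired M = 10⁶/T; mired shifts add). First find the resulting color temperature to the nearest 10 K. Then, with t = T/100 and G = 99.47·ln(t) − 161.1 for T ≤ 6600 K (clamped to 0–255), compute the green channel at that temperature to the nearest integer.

191

M_in = 10⁶/7452 = 134.19; M_out = 134.19 + (+155) = 289.19.
T_out = 10⁶/289.19 = 3457.9 K → 3460 K; t = 34.6.
G = 99.47·ln 34.6 − 161.1 = 99.47·3.5439 − 161.1 = 191.407.
Rounded: 191.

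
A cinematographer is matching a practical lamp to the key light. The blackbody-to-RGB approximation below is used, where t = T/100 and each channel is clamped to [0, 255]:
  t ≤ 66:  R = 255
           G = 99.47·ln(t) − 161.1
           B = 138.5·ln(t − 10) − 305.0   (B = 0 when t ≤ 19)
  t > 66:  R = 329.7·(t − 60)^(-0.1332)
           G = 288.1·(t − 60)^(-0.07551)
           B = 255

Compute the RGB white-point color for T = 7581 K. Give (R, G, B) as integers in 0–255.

t = 7581/100 = 75.81; the t > 66 branch applies.
R = 329.7·(75.81 − 60)^(-0.1332) = 329.7·15.81^(-0.1332) = 329.7·0.69231 = 228.255.
G = 288.1·(75.81 − 60)^(-0.07551) = 288.1·15.81^(-0.07551) = 288.1·0.81184 = 233.890.
B = 255 by definition for t > 66.
Rounded: (228, 234, 255).

(228, 234, 255)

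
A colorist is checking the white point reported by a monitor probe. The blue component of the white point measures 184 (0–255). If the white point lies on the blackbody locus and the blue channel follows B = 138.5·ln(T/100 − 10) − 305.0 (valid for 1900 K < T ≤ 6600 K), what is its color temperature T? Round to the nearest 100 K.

4400 K

ln(t − 10) = (184 + 305.0) / 138.5 = 3.5307.
t − 10 = e^3.5307 = 34.147, so t = 44.147.
T = 100·t = 4415 K → 4400 K to the nearest 100 K.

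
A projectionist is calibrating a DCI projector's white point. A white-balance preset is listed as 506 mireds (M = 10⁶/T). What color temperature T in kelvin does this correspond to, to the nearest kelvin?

T = 10⁶ / 506 = 1976.28 K → 1976 K.

1976 K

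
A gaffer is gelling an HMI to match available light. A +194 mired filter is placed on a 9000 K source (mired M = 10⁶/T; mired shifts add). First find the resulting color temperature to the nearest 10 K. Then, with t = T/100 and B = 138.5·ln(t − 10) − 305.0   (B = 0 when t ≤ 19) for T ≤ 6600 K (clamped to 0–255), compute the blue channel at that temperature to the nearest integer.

M_in = 10⁶/9000 = 111.11; M_out = 111.11 + (+194) = 305.11.
T_out = 10⁶/305.11 = 3277.5 K → 3280 K; t = 32.8.
B = 138.5·ln(32.8 − 10) − 305.0 = 138.5·ln 22.8 − 305.0 = 138.5·3.1268 − 305.0 = 128.056.
Rounded: 128.

128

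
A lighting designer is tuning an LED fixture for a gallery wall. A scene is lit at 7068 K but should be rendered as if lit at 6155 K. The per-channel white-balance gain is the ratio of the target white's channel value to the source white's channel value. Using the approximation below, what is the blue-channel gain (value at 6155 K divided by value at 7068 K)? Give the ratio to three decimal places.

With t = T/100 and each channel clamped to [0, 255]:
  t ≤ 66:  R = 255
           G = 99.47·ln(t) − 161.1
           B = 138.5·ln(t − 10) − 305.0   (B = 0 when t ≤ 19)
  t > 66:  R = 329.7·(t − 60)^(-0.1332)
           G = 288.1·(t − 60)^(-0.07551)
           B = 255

At 7068 K (t = 70.68):
  B = 255 by definition for t > 66.
At 6155 K (t = 61.55):
  B = 138.5·ln(61.55 − 10) − 305.0 = 138.5·ln 51.55 − 305.0 = 138.5·3.9426 − 305.0 = 241.043.
Gain = 241.043 / 255.000 = 0.9453 → 0.945.

0.945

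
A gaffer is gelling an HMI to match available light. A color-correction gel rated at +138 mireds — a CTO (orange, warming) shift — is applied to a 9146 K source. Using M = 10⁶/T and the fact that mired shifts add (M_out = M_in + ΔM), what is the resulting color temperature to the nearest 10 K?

4040 K

M_in = 10⁶/9146 = 109.34 mireds.
M_out = 109.34 + (+138) = 247.34 mireds.
T_out = 10⁶/247.34 = 4043.1 K → 4040 K.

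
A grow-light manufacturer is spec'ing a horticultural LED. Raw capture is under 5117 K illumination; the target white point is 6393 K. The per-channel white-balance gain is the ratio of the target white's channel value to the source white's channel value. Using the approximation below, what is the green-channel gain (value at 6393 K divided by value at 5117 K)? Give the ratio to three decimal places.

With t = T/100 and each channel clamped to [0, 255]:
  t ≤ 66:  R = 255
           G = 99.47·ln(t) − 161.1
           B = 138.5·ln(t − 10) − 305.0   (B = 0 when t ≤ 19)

1.096

At 5117 K (t = 51.17):
  G = 99.47·ln 51.17 − 161.1 = 99.47·3.9352 − 161.1 = 230.330.
At 6393 K (t = 63.93):
  G = 99.47·ln 63.93 − 161.1 = 99.47·4.1578 − 161.1 = 252.475.
Gain = 252.475 / 230.330 = 1.0961 → 1.096.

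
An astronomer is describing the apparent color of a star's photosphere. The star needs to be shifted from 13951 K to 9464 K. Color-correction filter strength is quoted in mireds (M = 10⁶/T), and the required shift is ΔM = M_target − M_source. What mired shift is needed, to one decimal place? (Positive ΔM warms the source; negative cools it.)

+34.0 mireds

M_source = 10⁶/13951 = 71.679; M_target = 10⁶/9464 = 105.664.
ΔM = 105.664 − 71.679 = 33.984 → +34.0 mireds, a warming shift.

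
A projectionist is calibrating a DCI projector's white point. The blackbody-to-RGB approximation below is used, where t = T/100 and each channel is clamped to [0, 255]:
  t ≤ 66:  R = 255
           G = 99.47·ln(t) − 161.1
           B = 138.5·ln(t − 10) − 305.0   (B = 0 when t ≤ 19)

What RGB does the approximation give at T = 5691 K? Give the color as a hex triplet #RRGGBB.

t = 5691/100 = 56.91; the t ≤ 66 branch applies.
R = 255 by definition for t ≤ 66.
G = 99.47·ln 56.91 − 161.1 = 99.47·4.0415 − 161.1 = 240.905.
B = 138.5·ln(56.91 − 10) − 305.0 = 138.5·ln 46.91 − 305.0 = 138.5·3.8482 − 305.0 = 227.980.
Rounded: (255, 241, 228).
In hex: #FFF1E4.

#FFF1E4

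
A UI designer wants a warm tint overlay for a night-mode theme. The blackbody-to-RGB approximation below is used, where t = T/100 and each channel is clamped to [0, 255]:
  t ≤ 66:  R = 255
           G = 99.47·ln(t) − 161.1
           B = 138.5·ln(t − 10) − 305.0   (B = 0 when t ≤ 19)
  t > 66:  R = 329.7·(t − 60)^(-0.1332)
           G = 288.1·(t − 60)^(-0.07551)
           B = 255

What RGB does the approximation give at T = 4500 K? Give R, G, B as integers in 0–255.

R=255, G=218, B=187

t = 4500/100 = 45; the t ≤ 66 branch applies.
R = 255 by definition for t ≤ 66.
G = 99.47·ln 45 − 161.1 = 99.47·3.8067 − 161.1 = 217.549.
B = 138.5·ln(45 − 10) − 305.0 = 138.5·ln 35 − 305.0 = 138.5·3.5553 − 305.0 = 187.416.
Rounded: (255, 218, 187).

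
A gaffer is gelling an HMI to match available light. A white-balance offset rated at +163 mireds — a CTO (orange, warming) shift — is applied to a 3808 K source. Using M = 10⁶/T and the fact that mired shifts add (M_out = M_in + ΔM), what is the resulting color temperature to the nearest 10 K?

M_in = 10⁶/3808 = 262.61 mireds.
M_out = 262.61 + (+163) = 425.61 mireds.
T_out = 10⁶/425.61 = 2349.6 K → 2350 K.

2350 K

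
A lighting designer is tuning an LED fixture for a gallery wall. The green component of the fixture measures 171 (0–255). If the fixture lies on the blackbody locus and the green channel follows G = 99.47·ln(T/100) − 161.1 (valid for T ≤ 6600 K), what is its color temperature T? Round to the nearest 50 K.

2800 K

ln t = (171 + 161.1) / 99.47 = 3.3387.
t = e^3.3387 = 28.182.
T = 100·t = 2818 K → 2800 K to the nearest 50 K.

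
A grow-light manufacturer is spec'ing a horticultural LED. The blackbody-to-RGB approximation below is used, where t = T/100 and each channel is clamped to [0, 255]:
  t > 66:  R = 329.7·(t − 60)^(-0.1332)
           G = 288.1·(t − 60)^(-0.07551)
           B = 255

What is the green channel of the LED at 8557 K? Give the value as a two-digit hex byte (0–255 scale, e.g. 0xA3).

t = 8557/100 = 85.57; the t > 66 branch applies.
G = 288.1·(85.57 − 60)^(-0.07551) = 288.1·25.57^(-0.07551) = 288.1·0.78289 = 225.551.
Rounded: 226; in hex, 0xE2.

0xE2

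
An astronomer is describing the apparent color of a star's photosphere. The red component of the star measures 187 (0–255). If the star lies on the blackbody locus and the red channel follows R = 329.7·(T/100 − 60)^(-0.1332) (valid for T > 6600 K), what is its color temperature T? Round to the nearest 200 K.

13000 K

(t − 60)^(-0.1332) = 187/329.7 = 0.56718.
t − 60 = 0.56718^(1/-0.1332) = 0.56718^(-7.508) = 70.620, so t = 130.620.
T = 100·t = 13062 K → 13000 K to the nearest 200 K.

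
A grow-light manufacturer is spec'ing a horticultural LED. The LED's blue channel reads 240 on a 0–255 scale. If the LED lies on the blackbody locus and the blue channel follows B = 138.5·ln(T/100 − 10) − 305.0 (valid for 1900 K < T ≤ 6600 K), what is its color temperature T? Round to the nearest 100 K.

6100 K

ln(t − 10) = (240 + 305.0) / 138.5 = 3.9350.
t − 10 = e^3.9350 = 51.163, so t = 61.163.
T = 100·t = 6116 K → 6100 K to the nearest 100 K.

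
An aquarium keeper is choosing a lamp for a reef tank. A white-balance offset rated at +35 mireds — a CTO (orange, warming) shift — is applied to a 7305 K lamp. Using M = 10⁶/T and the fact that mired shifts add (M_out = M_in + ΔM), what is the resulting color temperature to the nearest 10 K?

M_in = 10⁶/7305 = 136.89 mireds.
M_out = 136.89 + (+35) = 171.89 mireds.
T_out = 10⁶/171.89 = 5817.6 K → 5820 K.

5820 K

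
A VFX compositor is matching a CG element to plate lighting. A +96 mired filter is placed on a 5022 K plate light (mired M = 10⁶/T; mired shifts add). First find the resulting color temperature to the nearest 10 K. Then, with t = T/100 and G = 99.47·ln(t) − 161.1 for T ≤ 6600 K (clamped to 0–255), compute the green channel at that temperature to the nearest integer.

189

M_in = 10⁶/5022 = 199.12; M_out = 199.12 + (+96) = 295.12.
T_out = 10⁶/295.12 = 3388.4 K → 3390 K; t = 33.9.
G = 99.47·ln 33.9 − 161.1 = 99.47·3.5234 − 161.1 = 189.374.
Rounded: 189.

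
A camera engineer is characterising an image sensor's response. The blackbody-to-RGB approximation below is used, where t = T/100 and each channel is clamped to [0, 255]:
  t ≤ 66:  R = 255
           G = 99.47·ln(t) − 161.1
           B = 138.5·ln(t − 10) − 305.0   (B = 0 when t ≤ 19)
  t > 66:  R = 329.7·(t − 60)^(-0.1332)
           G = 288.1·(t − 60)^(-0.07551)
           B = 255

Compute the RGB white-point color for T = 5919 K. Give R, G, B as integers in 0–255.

t = 5919/100 = 59.19; the t ≤ 66 branch applies.
R = 255 by definition for t ≤ 66.
G = 99.47·ln 59.19 − 161.1 = 99.47·4.0808 − 161.1 = 244.812.
B = 138.5·ln(59.19 − 10) − 305.0 = 138.5·ln 49.19 − 305.0 = 138.5·3.8957 − 305.0 = 234.553.
Rounded: (255, 245, 235).

R=255, G=245, B=235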